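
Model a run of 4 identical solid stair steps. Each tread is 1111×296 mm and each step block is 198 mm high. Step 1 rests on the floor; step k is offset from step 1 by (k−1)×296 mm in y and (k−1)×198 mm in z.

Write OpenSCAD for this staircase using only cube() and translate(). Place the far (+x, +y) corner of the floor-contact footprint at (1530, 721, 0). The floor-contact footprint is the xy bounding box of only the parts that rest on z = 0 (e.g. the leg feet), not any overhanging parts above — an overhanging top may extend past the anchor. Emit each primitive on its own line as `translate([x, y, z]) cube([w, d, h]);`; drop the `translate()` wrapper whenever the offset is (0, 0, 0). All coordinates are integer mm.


translate([419, 425, 0]) cube([1111, 296, 198]);
translate([419, 721, 198]) cube([1111, 296, 198]);
translate([419, 1017, 396]) cube([1111, 296, 198]);
translate([419, 1313, 594]) cube([1111, 296, 198]);


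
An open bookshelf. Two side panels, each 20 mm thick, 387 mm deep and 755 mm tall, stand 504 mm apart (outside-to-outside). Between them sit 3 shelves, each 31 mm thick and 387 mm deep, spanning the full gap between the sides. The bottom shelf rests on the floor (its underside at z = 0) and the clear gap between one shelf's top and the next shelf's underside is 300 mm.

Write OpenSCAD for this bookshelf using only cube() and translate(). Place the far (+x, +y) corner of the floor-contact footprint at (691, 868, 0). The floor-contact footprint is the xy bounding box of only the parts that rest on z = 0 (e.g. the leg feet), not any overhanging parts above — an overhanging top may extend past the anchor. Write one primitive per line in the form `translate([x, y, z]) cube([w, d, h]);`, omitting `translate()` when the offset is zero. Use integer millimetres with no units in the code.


translate([187, 481, 0]) cube([20, 387, 755]);
translate([671, 481, 0]) cube([20, 387, 755]);
translate([207, 481, 0]) cube([464, 387, 31]);
translate([207, 481, 331]) cube([464, 387, 31]);
translate([207, 481, 662]) cube([464, 387, 31]);


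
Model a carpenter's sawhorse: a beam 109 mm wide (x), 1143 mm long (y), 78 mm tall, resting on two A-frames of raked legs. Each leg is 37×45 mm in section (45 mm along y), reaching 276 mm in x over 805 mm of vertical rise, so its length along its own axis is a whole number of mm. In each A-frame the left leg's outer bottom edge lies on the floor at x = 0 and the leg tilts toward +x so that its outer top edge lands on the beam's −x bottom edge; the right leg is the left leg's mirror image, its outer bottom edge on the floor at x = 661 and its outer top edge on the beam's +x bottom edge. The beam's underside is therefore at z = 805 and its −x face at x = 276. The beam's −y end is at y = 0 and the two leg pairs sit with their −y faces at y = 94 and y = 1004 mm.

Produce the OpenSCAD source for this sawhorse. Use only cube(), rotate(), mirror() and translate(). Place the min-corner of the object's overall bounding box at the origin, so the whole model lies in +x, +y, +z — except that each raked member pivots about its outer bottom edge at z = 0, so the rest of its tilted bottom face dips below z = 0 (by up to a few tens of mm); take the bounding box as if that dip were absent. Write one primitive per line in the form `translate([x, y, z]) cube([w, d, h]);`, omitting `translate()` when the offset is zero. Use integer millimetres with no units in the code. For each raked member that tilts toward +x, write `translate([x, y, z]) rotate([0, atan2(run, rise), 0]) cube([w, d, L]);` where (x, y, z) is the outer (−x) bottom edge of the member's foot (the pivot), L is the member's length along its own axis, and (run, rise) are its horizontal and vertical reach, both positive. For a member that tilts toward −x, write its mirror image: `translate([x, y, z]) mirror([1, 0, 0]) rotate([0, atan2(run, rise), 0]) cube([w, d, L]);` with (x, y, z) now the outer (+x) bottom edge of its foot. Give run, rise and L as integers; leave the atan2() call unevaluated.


// leg length = √(276² + 805²) = 851
// right-leg outer foot x = 2·276 + 109 = 661
// beam min-corner = (276, 0, 805)
translate([276, 0, 805]) cube([109, 1143, 78]);
translate([0, 94, 0]) rotate([0, atan2(276, 805), 0]) cube([37, 45, 851]);
translate([661, 94, 0]) mirror([1, 0, 0]) rotate([0, atan2(276, 805), 0]) cube([37, 45, 851]);
translate([0, 1004, 0]) rotate([0, atan2(276, 805), 0]) cube([37, 45, 851]);
translate([661, 1004, 0]) mirror([1, 0, 0]) rotate([0, atan2(276, 805), 0]) cube([37, 45, 851]);


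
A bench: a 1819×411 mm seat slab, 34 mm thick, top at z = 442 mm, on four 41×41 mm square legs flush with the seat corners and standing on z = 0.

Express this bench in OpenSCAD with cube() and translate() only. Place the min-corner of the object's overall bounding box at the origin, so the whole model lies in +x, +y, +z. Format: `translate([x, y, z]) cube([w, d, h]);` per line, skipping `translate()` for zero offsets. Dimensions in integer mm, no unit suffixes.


translate([0, 0, 408]) cube([1819, 411, 34]);
cube([41, 41, 408]);
translate([0, 370, 0]) cube([41, 41, 408]);
translate([1778, 0, 0]) cube([41, 41, 408]);
translate([1778, 370, 0]) cube([41, 41, 408]);


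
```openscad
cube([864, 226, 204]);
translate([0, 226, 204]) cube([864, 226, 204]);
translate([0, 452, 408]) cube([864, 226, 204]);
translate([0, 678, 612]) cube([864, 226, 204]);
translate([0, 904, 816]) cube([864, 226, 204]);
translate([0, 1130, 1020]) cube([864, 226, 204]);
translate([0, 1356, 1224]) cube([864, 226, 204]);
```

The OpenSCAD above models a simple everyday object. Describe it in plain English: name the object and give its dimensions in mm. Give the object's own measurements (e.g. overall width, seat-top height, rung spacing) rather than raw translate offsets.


A straight staircase of 7 solid steps. Each step is 864 mm wide (x), 226 mm deep (y, the going) and 204 mm tall (the rise). The first step rests on the floor; each subsequent step sits one going further in +y and one rise higher in +z, directly behind and above the previous step with no overlap.


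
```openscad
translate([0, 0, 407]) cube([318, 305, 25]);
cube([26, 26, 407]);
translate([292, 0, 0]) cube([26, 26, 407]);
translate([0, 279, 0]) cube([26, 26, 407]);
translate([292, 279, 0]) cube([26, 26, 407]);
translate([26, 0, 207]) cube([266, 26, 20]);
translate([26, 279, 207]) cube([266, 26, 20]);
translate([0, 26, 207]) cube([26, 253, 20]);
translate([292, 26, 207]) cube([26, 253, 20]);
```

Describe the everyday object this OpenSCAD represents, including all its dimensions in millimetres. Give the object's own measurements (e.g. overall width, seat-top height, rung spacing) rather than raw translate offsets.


A simple wooden stool: a rectangular seat 318 mm (x) by 305 mm (y), 25 mm thick, top face at z = 432 mm, on four square legs, each 26×26 mm in cross-section. The legs rest on z = 0, each flush with a corner of the seat. Four stretchers, 26 mm wide and 20 mm tall, connect adjacent legs with their undersides at z = 207 mm, each running between the inner faces of the legs it joins and aligned with the legs' outer faces on the other axis.


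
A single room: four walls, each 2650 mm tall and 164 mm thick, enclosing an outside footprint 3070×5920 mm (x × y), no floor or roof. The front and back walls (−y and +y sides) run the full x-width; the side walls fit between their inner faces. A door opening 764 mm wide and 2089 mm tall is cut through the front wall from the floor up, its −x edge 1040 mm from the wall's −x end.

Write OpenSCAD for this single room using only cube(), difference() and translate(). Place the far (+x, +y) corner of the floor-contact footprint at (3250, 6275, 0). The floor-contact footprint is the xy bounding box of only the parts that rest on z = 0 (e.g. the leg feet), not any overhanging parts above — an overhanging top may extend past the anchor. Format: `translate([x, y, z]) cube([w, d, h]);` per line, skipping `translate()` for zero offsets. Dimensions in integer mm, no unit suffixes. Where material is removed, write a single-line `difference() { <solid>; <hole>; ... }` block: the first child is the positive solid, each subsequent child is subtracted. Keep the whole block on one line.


difference() { translate([180, 355, 0]) cube([3070, 164, 2650]); translate([1220, 355, 0]) cube([764, 164, 2089]); }
translate([180, 6111, 0]) cube([3070, 164, 2650]);
translate([180, 519, 0]) cube([164, 5592, 2650]);
translate([3086, 519, 0]) cube([164, 5592, 2650]);


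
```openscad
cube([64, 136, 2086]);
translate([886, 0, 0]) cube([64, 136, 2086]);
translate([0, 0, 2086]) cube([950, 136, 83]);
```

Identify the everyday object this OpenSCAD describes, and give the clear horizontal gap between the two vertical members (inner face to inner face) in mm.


A door frame. The clear opening width is 822 mm.

Two 2086 mm tall posts with a header on top — a door frame. The left jamb is 64 mm wide at x = 0; the right jamb starts at x = 886. The clear opening is 886 − 64 = 822 mm.


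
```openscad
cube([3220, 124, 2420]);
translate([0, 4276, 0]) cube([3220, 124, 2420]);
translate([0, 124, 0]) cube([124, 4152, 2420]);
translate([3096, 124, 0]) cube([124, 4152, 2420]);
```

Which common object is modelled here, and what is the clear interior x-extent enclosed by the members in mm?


A house (or room) frame. The interior width is 2972 mm.

Four 2420 mm walls enclosing a rectangle with no floor or roof — a room or house frame. Outside width is 3220 mm and wall thickness is 124 mm, so the interior width is 3220 − 2 × 124 = 2972 mm.


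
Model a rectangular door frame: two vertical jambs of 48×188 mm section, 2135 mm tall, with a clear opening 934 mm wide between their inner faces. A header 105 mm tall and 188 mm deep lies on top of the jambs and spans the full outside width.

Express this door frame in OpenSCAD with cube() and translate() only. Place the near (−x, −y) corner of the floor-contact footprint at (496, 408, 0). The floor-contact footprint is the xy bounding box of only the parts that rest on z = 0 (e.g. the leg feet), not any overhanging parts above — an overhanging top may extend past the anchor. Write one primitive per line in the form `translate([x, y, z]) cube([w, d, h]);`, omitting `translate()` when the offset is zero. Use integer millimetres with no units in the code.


translate([496, 408, 0]) cube([48, 188, 2135]);
translate([1478, 408, 0]) cube([48, 188, 2135]);
translate([496, 408, 2135]) cube([1030, 188, 105]);


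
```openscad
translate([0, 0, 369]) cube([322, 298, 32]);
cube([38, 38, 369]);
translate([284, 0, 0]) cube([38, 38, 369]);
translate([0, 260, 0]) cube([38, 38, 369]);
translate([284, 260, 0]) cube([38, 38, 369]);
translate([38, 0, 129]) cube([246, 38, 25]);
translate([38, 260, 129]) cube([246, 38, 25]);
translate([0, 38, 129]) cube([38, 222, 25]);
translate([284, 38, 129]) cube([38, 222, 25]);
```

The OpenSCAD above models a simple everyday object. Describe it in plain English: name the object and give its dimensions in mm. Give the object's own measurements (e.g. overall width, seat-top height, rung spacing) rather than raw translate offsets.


A four-legged stool. The seat is a 322×298×32 mm slab whose top surface is at z = 401 mm; four square legs, each 38×38 mm in cross-section, run from the floor (z = 0) to the underside of the seat, each flush with a corner of the seat. Four stretchers, 38 mm wide and 25 mm tall, connect adjacent legs with their undersides at z = 129 mm, each running between the inner faces of the legs it joins and aligned with the legs' outer faces on the other axis.


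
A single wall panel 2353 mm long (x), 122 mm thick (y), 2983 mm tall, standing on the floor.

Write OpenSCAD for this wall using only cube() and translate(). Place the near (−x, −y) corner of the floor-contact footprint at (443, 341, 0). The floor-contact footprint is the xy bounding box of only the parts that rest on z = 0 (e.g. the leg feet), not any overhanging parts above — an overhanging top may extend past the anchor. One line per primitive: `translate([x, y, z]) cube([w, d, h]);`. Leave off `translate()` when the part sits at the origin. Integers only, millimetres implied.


translate([443, 341, 0]) cube([2353, 122, 2983]);


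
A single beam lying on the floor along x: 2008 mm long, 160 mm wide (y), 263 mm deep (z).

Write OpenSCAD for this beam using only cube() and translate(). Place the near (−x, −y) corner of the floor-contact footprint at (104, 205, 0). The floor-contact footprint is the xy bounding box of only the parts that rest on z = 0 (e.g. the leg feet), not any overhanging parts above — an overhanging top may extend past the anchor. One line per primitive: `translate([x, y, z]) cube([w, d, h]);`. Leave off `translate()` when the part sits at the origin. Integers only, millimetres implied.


translate([104, 205, 0]) cube([2008, 160, 263]);


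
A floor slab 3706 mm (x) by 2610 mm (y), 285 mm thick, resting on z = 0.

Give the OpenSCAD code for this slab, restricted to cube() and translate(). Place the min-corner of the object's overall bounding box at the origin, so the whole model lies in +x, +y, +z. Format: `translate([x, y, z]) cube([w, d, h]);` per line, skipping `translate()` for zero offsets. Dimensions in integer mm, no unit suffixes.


cube([3706, 2610, 285]);


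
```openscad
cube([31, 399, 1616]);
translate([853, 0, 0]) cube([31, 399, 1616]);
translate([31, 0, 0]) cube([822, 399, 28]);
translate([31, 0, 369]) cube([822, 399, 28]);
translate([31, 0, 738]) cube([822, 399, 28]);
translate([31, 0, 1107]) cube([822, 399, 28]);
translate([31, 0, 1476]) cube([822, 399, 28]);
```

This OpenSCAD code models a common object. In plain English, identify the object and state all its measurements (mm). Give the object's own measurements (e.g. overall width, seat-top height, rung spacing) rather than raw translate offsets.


An open bookshelf. Two side panels, each 31 mm thick, 399 mm deep and 1616 mm tall, stand 884 mm apart (outside-to-outside). Between them sit 5 shelves, each 28 mm thick and 399 mm deep, spanning the full gap between the sides. The bottom shelf rests on the floor (its underside at z = 0) and the clear gap between one shelf's top and the next shelf's underside is 341 mm.


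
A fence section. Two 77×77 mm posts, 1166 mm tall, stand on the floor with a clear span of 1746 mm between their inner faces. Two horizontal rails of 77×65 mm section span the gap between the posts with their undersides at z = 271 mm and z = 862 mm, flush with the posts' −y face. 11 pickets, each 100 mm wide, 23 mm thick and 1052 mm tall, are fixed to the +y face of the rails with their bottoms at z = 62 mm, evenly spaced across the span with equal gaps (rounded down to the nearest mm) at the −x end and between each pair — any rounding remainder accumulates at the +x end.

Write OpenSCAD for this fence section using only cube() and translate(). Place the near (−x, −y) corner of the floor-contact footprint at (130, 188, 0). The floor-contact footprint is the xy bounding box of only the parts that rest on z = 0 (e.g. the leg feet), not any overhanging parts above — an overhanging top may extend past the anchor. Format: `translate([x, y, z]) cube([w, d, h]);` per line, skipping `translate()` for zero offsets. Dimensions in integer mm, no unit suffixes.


translate([130, 188, 0]) cube([77, 77, 1166]);
translate([1953, 188, 0]) cube([77, 77, 1166]);
translate([207, 188, 271]) cube([1746, 77, 65]);
translate([207, 188, 862]) cube([1746, 77, 65]);
translate([260, 265, 62]) cube([100, 23, 1052]);
translate([413, 265, 62]) cube([100, 23, 1052]);
translate([566, 265, 62]) cube([100, 23, 1052]);
translate([719, 265, 62]) cube([100, 23, 1052]);
translate([872, 265, 62]) cube([100, 23, 1052]);
translate([1025, 265, 62]) cube([100, 23, 1052]);
translate([1178, 265, 62]) cube([100, 23, 1052]);
translate([1331, 265, 62]) cube([100, 23, 1052]);
translate([1484, 265, 62]) cube([100, 23, 1052]);
translate([1637, 265, 62]) cube([100, 23, 1052]);
translate([1790, 265, 62]) cube([100, 23, 1052]);


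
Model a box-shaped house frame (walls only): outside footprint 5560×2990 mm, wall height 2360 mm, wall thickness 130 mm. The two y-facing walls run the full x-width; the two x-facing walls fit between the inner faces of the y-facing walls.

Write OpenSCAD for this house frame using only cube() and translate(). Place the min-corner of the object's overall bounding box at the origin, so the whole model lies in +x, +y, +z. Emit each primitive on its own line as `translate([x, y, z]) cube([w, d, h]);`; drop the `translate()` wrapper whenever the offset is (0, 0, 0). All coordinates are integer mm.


cube([5560, 130, 2360]);
translate([0, 2860, 0]) cube([5560, 130, 2360]);
translate([0, 130, 0]) cube([130, 2730, 2360]);
translate([5430, 130, 0]) cube([130, 2730, 2360]);


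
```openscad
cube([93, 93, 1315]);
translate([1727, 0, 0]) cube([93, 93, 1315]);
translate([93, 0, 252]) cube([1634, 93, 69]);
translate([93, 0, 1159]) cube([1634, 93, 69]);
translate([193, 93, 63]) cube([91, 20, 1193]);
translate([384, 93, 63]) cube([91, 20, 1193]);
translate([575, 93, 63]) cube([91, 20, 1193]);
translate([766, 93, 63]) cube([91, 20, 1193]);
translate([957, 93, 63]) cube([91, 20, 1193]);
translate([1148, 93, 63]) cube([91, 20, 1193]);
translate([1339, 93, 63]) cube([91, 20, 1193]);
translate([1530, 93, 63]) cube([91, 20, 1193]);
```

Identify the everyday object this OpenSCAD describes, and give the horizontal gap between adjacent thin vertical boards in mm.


A fence section. The picket gap is 100 mm.

Two posts, two rails, 8 pickets — a fence section. Span 1634 mm holds 8 pickets of 91 mm with 9 equal gaps: ⌊(1634 − 8·91) / 9⌋ = 100 mm.


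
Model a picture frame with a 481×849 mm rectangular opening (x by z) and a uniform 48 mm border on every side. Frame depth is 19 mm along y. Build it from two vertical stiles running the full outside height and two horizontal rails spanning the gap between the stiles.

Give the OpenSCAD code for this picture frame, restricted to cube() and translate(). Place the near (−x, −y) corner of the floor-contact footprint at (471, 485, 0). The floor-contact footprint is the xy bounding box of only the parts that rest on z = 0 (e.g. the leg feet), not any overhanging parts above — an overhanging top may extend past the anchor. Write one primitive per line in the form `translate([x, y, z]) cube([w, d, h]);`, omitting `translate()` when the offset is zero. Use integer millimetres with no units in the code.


translate([471, 485, 0]) cube([48, 19, 945]);
translate([1000, 485, 0]) cube([48, 19, 945]);
translate([519, 485, 0]) cube([481, 19, 48]);
translate([519, 485, 897]) cube([481, 19, 48]);


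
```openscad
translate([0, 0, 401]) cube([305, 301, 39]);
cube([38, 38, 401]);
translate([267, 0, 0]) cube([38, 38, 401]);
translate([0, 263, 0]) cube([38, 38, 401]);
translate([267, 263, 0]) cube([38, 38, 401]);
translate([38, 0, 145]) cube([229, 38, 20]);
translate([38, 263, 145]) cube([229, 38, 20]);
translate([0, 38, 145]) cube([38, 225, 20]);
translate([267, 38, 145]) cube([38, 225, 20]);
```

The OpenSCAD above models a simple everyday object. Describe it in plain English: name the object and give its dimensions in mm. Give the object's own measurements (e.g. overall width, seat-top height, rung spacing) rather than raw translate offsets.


A four-legged stool. The seat is a 305×301×39 mm slab whose top surface is at z = 440 mm; four square legs, each 38×38 mm in cross-section, run from the floor (z = 0) to the underside of the seat, each flush with a corner of the seat. Four stretchers, 38 mm wide and 20 mm tall, connect adjacent legs with their undersides at z = 145 mm, each running between the inner faces of the legs it joins and aligned with the legs' outer faces on the other axis.


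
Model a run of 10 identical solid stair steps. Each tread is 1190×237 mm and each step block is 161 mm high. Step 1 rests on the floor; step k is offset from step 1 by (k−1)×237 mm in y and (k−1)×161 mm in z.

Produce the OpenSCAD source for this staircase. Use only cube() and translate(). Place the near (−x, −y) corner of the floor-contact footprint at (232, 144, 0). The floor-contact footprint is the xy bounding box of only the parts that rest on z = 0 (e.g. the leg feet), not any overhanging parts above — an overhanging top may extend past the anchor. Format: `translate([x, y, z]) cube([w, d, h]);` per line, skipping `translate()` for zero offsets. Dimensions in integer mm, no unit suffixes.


translate([232, 144, 0]) cube([1190, 237, 161]);
translate([232, 381, 161]) cube([1190, 237, 161]);
translate([232, 618, 322]) cube([1190, 237, 161]);
translate([232, 855, 483]) cube([1190, 237, 161]);
translate([232, 1092, 644]) cube([1190, 237, 161]);
translate([232, 1329, 805]) cube([1190, 237, 161]);
translate([232, 1566, 966]) cube([1190, 237, 161]);
translate([232, 1803, 1127]) cube([1190, 237, 161]);
translate([232, 2040, 1288]) cube([1190, 237, 161]);
translate([232, 2277, 1449]) cube([1190, 237, 161]);


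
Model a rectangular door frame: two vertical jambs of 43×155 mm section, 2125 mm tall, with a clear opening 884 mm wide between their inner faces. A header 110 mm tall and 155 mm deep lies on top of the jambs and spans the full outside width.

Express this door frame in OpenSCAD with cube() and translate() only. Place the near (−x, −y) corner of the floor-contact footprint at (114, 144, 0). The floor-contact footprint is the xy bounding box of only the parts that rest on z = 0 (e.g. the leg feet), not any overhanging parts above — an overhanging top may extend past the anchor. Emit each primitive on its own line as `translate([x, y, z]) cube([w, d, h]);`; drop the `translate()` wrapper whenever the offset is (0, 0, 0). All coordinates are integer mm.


translate([114, 144, 0]) cube([43, 155, 2125]);
translate([1041, 144, 0]) cube([43, 155, 2125]);
translate([114, 144, 2125]) cube([970, 155, 110]);


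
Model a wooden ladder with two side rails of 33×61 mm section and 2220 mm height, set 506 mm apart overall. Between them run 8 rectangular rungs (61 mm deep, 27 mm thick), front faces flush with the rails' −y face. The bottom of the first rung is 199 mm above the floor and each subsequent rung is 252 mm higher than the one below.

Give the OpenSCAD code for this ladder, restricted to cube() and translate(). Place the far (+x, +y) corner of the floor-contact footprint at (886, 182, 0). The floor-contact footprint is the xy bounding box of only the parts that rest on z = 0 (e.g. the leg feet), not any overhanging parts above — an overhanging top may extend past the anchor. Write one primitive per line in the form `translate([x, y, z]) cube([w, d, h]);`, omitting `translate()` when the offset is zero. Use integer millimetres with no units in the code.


translate([380, 121, 0]) cube([33, 61, 2220]);
translate([853, 121, 0]) cube([33, 61, 2220]);
translate([413, 121, 199]) cube([440, 61, 27]);
translate([413, 121, 451]) cube([440, 61, 27]);
translate([413, 121, 703]) cube([440, 61, 27]);
translate([413, 121, 955]) cube([440, 61, 27]);
translate([413, 121, 1207]) cube([440, 61, 27]);
translate([413, 121, 1459]) cube([440, 61, 27]);
translate([413, 121, 1711]) cube([440, 61, 27]);
translate([413, 121, 1963]) cube([440, 61, 27]);


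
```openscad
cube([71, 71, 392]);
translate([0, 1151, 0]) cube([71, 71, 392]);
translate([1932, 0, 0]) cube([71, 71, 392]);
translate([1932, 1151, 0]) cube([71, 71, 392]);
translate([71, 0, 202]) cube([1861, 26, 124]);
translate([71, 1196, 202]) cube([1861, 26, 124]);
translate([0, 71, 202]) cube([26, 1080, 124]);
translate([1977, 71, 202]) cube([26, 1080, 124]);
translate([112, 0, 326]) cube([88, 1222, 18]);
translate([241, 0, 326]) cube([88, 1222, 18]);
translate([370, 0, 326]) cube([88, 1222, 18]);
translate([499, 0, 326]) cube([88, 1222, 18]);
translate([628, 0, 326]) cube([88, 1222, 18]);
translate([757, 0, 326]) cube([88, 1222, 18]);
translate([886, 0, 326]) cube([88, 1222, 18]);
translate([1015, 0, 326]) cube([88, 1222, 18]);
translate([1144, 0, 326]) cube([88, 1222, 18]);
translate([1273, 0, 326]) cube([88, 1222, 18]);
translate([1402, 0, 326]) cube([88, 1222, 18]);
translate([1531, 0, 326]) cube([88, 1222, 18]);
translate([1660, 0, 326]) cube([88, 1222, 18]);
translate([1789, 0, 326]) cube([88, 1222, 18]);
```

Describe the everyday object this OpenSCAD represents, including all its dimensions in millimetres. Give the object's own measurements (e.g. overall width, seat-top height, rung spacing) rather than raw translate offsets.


A bed frame 2003 mm long (x) by 1222 mm wide (y). Four 71×71 mm corner posts, 392 mm tall, at the corners of the footprint. Four rails of 26 mm thickness and 124 mm height run between adjacent posts with their undersides at z = 202 mm, their outer faces flush with the outside of the frame (the two x-running rails run between the posts' inner faces; the two y-running rails run between the posts' inner faces). 14 slats, each 88 mm wide (x) and 18 mm thick, lie across the top of the two x-running rails, running the full 1222 mm width of the frame in y; along x they sit between the end posts with a 41 mm gap after the −x posts and between neighbouring slats, leaving 55 mm before the +x posts.


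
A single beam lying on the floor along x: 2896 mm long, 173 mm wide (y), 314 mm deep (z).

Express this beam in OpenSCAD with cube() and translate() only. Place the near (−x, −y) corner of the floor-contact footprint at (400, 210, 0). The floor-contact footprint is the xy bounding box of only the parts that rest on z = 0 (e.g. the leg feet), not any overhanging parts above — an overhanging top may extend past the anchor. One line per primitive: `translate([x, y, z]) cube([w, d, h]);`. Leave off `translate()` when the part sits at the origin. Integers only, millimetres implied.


translate([400, 210, 0]) cube([2896, 173, 314]);


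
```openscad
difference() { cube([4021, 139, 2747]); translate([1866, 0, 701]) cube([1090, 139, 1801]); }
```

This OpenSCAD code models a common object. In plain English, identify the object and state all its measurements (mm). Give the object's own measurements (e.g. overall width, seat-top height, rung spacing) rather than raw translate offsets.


A wall 4021 mm long (x), 139 mm thick (y), 2747 mm tall, with a rectangular window opening cut through it. The opening is 1090 mm wide and 1801 mm tall; its sill is at z = 701 mm and its near (−x) edge is 1866 mm from the wall's −x end. The opening passes through the full wall thickness.


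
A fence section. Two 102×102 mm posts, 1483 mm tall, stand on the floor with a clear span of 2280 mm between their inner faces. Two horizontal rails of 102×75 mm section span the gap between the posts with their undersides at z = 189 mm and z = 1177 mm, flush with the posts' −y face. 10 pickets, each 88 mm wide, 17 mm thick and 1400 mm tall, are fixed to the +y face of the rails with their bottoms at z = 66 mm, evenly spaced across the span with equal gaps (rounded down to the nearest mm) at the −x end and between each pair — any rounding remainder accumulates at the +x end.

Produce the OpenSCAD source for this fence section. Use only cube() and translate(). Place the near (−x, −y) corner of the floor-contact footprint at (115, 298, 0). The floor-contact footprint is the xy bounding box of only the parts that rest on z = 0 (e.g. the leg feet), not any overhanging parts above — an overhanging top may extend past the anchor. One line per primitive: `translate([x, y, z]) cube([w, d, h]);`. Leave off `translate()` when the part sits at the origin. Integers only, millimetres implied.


translate([115, 298, 0]) cube([102, 102, 1483]);
translate([2497, 298, 0]) cube([102, 102, 1483]);
translate([217, 298, 189]) cube([2280, 102, 75]);
translate([217, 298, 1177]) cube([2280, 102, 75]);
translate([344, 400, 66]) cube([88, 17, 1400]);
translate([559, 400, 66]) cube([88, 17, 1400]);
translate([774, 400, 66]) cube([88, 17, 1400]);
translate([989, 400, 66]) cube([88, 17, 1400]);
translate([1204, 400, 66]) cube([88, 17, 1400]);
translate([1419, 400, 66]) cube([88, 17, 1400]);
translate([1634, 400, 66]) cube([88, 17, 1400]);
translate([1849, 400, 66]) cube([88, 17, 1400]);
translate([2064, 400, 66]) cube([88, 17, 1400]);
translate([2279, 400, 66]) cube([88, 17, 1400]);


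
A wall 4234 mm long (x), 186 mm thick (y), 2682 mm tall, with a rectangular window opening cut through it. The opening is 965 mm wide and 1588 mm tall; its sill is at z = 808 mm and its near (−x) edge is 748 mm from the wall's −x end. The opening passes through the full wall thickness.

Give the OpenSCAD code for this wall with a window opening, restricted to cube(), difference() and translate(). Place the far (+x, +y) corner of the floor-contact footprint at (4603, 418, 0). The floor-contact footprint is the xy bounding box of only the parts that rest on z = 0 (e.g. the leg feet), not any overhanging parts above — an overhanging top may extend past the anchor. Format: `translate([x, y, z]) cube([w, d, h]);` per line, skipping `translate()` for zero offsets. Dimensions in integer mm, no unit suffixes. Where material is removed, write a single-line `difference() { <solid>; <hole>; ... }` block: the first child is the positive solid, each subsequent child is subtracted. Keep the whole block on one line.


difference() { translate([369, 232, 0]) cube([4234, 186, 2682]); translate([1117, 232, 808]) cube([965, 186, 1588]); }


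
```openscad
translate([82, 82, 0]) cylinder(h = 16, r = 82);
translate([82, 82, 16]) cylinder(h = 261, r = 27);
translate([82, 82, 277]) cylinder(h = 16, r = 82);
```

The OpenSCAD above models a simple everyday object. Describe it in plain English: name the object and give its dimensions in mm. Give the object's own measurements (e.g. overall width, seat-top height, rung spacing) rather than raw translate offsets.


A spool: two coaxial disc flanges of radius 82 mm and thickness 16 mm, joined by a core cylinder of radius 27 mm and height 261 mm. The lower flange rests on z = 0 and the three cylinders share a vertical axis.


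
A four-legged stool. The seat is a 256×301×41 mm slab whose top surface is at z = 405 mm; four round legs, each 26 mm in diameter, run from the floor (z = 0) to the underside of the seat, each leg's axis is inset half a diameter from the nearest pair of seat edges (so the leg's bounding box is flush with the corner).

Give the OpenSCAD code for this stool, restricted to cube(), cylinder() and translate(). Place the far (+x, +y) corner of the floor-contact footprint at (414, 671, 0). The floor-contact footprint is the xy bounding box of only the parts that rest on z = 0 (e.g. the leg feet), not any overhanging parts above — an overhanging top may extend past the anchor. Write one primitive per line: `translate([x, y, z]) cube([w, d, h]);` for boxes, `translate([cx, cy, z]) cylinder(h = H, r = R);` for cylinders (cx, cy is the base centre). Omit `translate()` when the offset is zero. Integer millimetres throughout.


// leg_h = 405 - 41 = 364
translate([158, 370, 364]) cube([256, 301, 41]);
translate([171, 383, 0]) cylinder(h = 364, r = 13);
translate([401, 383, 0]) cylinder(h = 364, r = 13);
translate([171, 658, 0]) cylinder(h = 364, r = 13);
translate([401, 658, 0]) cylinder(h = 364, r = 13);


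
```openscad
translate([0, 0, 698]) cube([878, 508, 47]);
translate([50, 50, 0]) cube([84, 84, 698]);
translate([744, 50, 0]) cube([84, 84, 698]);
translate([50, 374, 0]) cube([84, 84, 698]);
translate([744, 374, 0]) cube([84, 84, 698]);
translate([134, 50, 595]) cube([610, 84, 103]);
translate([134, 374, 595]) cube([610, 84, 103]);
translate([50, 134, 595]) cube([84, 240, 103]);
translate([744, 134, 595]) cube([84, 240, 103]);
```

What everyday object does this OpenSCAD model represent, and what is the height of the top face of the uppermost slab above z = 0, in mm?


A table. The table height is 745 mm.

A 878×508×47 slab sits at z = 698 on four 84 mm square posts — a table. The top surface is at 698 + 47 = 745 mm.


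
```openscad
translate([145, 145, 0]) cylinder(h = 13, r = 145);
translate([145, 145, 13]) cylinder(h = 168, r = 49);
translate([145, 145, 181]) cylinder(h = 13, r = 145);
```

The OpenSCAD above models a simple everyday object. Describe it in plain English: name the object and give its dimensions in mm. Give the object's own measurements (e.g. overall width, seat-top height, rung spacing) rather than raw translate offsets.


A spool: two coaxial disc flanges of radius 145 mm and thickness 13 mm, joined by a core cylinder of radius 49 mm and height 168 mm. The lower flange rests on z = 0 and the three cylinders share a vertical axis.


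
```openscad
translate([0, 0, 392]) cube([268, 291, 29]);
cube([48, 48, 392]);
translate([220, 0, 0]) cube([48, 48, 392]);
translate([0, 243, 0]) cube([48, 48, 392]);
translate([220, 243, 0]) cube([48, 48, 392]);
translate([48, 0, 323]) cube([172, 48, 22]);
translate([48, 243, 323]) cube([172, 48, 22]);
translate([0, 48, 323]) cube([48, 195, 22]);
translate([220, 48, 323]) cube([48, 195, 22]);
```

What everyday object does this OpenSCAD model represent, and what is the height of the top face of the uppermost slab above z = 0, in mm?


A stool. The seat height is 421 mm.

A 268×291×29 slab at z = 392 on four corner posts — a stool. The seat top is 392 + 29 = 421 mm.


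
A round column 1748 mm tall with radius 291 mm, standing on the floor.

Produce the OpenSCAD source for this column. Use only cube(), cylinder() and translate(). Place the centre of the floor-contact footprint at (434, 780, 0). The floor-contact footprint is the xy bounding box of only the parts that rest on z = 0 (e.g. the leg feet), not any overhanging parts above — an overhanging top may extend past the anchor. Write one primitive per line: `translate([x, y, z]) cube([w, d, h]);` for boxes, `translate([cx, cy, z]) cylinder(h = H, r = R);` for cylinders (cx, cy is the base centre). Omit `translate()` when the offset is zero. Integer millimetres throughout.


translate([434, 780, 0]) cylinder(h = 1748, r = 291);


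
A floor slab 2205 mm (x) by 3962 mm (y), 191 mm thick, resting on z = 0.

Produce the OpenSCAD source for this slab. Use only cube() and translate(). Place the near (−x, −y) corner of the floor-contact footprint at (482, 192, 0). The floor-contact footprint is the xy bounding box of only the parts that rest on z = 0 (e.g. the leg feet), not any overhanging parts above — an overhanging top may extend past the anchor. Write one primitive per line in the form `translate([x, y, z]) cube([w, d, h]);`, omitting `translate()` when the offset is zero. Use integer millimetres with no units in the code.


translate([482, 192, 0]) cube([2205, 3962, 191]);


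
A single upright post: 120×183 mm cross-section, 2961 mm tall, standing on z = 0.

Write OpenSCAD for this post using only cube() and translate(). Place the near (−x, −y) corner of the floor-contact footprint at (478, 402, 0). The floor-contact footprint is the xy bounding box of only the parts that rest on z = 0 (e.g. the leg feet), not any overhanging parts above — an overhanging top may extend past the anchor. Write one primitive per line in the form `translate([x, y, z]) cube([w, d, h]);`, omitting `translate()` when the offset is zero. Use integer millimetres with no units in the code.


translate([478, 402, 0]) cube([120, 183, 2961]);


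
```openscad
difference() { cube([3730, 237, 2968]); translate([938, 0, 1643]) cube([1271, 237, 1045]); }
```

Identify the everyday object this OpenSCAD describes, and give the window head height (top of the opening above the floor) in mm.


A wall with a window opening. The window head height is 2688 mm.

A wall with a rectangular opening subtracted — a window. Sill at z = 1643, opening 1045 mm tall, so the head is at 1643 + 1045 = 2688 mm.


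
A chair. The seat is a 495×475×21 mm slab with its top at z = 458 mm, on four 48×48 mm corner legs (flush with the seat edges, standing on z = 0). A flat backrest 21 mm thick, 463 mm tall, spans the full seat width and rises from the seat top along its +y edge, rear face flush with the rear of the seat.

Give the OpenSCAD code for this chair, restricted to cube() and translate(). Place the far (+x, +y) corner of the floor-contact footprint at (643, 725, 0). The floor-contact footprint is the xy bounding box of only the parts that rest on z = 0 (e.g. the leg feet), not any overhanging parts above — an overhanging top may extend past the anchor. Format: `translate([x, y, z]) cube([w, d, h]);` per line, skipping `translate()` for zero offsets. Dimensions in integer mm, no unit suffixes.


translate([148, 250, 437]) cube([495, 475, 21]);
translate([148, 250, 0]) cube([48, 48, 437]);
translate([595, 250, 0]) cube([48, 48, 437]);
translate([148, 677, 0]) cube([48, 48, 437]);
translate([595, 677, 0]) cube([48, 48, 437]);
translate([148, 704, 458]) cube([495, 21, 463]);


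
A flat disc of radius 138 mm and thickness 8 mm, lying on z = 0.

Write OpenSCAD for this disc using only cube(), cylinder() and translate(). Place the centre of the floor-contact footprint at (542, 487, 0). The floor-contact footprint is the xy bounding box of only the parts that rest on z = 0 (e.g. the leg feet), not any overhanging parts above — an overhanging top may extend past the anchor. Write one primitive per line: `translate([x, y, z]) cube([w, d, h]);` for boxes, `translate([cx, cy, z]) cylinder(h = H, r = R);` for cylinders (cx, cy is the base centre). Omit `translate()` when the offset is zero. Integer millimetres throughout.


translate([542, 487, 0]) cylinder(h = 8, r = 138);


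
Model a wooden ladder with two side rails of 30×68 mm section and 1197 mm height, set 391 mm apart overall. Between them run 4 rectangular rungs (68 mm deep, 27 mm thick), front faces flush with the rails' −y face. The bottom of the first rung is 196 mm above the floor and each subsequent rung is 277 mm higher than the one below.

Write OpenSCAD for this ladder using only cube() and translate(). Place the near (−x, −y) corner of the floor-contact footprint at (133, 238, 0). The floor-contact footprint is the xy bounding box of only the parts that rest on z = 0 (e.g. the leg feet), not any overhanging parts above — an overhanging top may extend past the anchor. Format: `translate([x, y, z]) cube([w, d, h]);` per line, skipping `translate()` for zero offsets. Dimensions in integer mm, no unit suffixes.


translate([133, 238, 0]) cube([30, 68, 1197]);
translate([494, 238, 0]) cube([30, 68, 1197]);
translate([163, 238, 196]) cube([331, 68, 27]);
translate([163, 238, 473]) cube([331, 68, 27]);
translate([163, 238, 750]) cube([331, 68, 27]);
translate([163, 238, 1027]) cube([331, 68, 27]);


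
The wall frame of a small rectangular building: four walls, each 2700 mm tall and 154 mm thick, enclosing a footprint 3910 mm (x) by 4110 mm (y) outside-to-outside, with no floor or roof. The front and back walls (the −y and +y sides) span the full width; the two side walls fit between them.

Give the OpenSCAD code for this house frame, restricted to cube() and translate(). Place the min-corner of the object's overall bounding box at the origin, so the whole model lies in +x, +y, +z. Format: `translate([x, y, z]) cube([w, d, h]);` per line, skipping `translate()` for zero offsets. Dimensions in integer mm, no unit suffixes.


cube([3910, 154, 2700]);
translate([0, 3956, 0]) cube([3910, 154, 2700]);
translate([0, 154, 0]) cube([154, 3802, 2700]);
translate([3756, 154, 0]) cube([154, 3802, 2700]);


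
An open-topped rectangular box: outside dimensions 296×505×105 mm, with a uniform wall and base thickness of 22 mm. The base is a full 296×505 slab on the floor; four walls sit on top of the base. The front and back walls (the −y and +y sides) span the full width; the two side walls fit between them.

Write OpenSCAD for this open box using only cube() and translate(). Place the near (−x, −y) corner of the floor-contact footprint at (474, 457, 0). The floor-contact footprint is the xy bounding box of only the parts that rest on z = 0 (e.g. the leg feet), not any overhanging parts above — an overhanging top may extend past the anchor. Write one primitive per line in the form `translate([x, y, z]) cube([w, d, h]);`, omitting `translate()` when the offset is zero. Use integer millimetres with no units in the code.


translate([474, 457, 0]) cube([296, 505, 22]);
translate([474, 457, 22]) cube([296, 22, 83]);
translate([474, 940, 22]) cube([296, 22, 83]);
translate([474, 479, 22]) cube([22, 461, 83]);
translate([748, 479, 22]) cube([22, 461, 83]);
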